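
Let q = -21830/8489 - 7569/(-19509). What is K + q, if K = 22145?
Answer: 1222371306472/55203967 ≈ 22143.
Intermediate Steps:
q = -120542743/55203967 (q = -21830*1/8489 - 7569*(-1/19509) = -21830/8489 + 2523/6503 = -120542743/55203967 ≈ -2.1836)
K + q = 22145 - 120542743/55203967 = 1222371306472/55203967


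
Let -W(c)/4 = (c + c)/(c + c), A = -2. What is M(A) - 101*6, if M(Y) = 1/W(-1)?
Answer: -2425/4 ≈ -606.25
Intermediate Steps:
W(c) = -4 (W(c) = -4*(c + c)/(c + c) = -4*2*c/(2*c) = -4*2*c*1/(2*c) = -4*1 = -4)
M(Y) = -¼ (M(Y) = 1/(-4) = -¼)
M(A) - 101*6 = -¼ - 101*6 = -¼ - 606 = -2425/4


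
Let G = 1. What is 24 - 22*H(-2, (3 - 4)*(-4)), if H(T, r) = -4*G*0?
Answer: 24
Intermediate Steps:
H(T, r) = 0 (H(T, r) = -4*1*0 = -4*0 = 0)
24 - 22*H(-2, (3 - 4)*(-4)) = 24 - 22*0 = 24 + 0 = 24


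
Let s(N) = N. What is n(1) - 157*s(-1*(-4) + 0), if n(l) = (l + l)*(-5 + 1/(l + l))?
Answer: -637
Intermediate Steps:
n(l) = 2*l*(-5 + 1/(2*l)) (n(l) = (2*l)*(-5 + 1/(2*l)) = 2*l*(-5 + 1/(2*l)))
n(1) - 157*s(-1*(-4) + 0) = (1 - 10*1) - 157*(-1*(-4) + 0) = (1 - 10) - 157*(4 + 0) = -9 - 157*4 = -9 - 628 = -637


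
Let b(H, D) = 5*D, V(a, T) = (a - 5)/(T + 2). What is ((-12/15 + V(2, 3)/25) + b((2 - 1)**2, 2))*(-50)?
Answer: -2294/5 ≈ -458.80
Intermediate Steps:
V(a, T) = (-5 + a)/(2 + T)
((-12/15 + V(2, 3)/25) + b((2 - 1)**2, 2))*(-50) = ((-12/15 + ((-5 + 2)/(2 + 3))/25) + 5*2)*(-50) = ((-12*1/15 + (-3/5)*(1/25)) + 10)*(-50) = ((-4/5 + ((1/5)*(-3))*(1/25)) + 10)*(-50) = ((-4/5 - 3/5*1/25) + 10)*(-50) = ((-4/5 - 3/125) + 10)*(-50) = (-103/125 + 10)*(-50) = (1147/125)*(-50) = -2294/5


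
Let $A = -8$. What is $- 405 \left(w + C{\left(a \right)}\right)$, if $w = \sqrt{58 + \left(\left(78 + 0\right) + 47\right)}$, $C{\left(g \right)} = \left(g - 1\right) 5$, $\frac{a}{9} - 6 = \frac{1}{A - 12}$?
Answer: $- \frac{425655}{4} - 405 \sqrt{183} \approx -1.1189 \cdot 10^{5}$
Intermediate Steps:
$a = \frac{1071}{20}$ ($a = 54 + \frac{9}{-8 - 12} = 54 + \frac{9}{-20} = 54 + 9 \left(- \frac{1}{20}\right) = 54 - \frac{9}{20} = \frac{1071}{20} \approx 53.55$)
$C{\left(g \right)} = -5 + 5 g$ ($C{\left(g \right)} = \left(-1 + g\right) 5 = -5 + 5 g$)
$w = \sqrt{183}$ ($w = \sqrt{58 + \left(78 + 47\right)} = \sqrt{58 + 125} = \sqrt{183} \approx 13.528$)
$- 405 \left(w + C{\left(a \right)}\right) = - 405 \left(\sqrt{183} + \left(-5 + 5 \cdot \frac{1071}{20}\right)\right) = - 405 \left(\sqrt{183} + \left(-5 + \frac{1071}{4}\right)\right) = - 405 \left(\sqrt{183} + \frac{1051}{4}\right) = - 405 \left(\frac{1051}{4} + \sqrt{183}\right) = - \frac{425655}{4} - 405 \sqrt{183}$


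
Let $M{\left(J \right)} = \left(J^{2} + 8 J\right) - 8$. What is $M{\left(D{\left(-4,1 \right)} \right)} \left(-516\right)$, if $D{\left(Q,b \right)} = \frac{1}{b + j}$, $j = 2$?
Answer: $\frac{8084}{3} \approx 2694.7$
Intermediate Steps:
$D{\left(Q,b \right)} = \frac{1}{2 + b}$ ($D{\left(Q,b \right)} = \frac{1}{b + 2} = \frac{1}{2 + b}$)
$M{\left(J \right)} = -8 + J^{2} + 8 J$
$M{\left(D{\left(-4,1 \right)} \right)} \left(-516\right) = \left(-8 + \left(\frac{1}{2 + 1}\right)^{2} + \frac{8}{2 + 1}\right) \left(-516\right) = \left(-8 + \left(\frac{1}{3}\right)^{2} + \frac{8}{3}\right) \left(-516\right) = \left(-8 + \left(\frac{1}{3}\right)^{2} + 8 \cdot \frac{1}{3}\right) \left(-516\right) = \left(-8 + \frac{1}{9} + \frac{8}{3}\right) \left(-516\right) = \left(- \frac{47}{9}\right) \left(-516\right) = \frac{8084}{3}$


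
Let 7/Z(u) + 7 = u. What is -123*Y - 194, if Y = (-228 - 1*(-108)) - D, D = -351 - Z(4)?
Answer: -28320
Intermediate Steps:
Z(u) = 7/(-7 + u)
D = -1046/3 (D = -351 - 7/(-7 + 4) = -351 - 7/(-3) = -351 - 7*(-1)/3 = -351 - 1*(-7/3) = -351 + 7/3 = -1046/3 ≈ -348.67)
Y = 686/3 (Y = (-228 - 1*(-108)) - 1*(-1046/3) = (-228 + 108) + 1046/3 = -120 + 1046/3 = 686/3 ≈ 228.67)
-123*Y - 194 = -123*686/3 - 194 = -28126 - 194 = -28320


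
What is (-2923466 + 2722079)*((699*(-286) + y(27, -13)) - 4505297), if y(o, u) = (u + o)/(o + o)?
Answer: 8528114479010/9 ≈ 9.4757e+11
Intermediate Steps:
y(o, u) = (o + u)/(2*o) (y(o, u) = (o + u)/((2*o)) = (o + u)*(1/(2*o)) = (o + u)/(2*o))
(-2923466 + 2722079)*((699*(-286) + y(27, -13)) - 4505297) = (-2923466 + 2722079)*((699*(-286) + (1/2)*(27 - 13)/27) - 4505297) = -201387*((-199914 + (1/2)*(1/27)*14) - 4505297) = -201387*((-199914 + 7/27) - 4505297) = -201387*(-5397671/27 - 4505297) = -201387*(-127040690/27) = 8528114479010/9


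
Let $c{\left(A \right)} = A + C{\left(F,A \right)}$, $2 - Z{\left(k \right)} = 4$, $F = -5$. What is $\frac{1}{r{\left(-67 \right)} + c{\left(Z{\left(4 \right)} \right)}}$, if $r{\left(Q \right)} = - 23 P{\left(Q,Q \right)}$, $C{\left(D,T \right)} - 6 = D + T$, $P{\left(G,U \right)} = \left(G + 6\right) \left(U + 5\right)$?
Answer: $- \frac{1}{86989} \approx -1.1496 \cdot 10^{-5}$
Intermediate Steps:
$Z{\left(k \right)} = -2$ ($Z{\left(k \right)} = 2 - 4 = -2$)
$P{\left(G,U \right)} = \left(5 + U\right) \left(6 + G\right)$ ($P{\left(G,U \right)} = \left(6 + G\right) \left(5 + U\right) = \left(5 + U\right) \left(6 + G\right)$)
$C{\left(D,T \right)} = 6 + D + T$ ($C{\left(D,T \right)} = 6 + \left(D + T\right) = 6 + D + T$)
$c{\left(A \right)} = 1 + 2 A$ ($c{\left(A \right)} = A + \left(6 - 5 + A\right) = A + \left(1 + A\right) = 1 + 2 A$)
$r{\left(Q \right)} = -690 - 253 Q - 23 Q^{2}$ ($r{\left(Q \right)} = - 23 \left(30 + 5 Q + 6 Q + Q Q\right) = - 23 \left(30 + 5 Q + 6 Q + Q^{2}\right) = - 23 \left(30 + Q^{2} + 11 Q\right) = -690 - 253 Q - 23 Q^{2}$)
$\frac{1}{r{\left(-67 \right)} + c{\left(Z{\left(4 \right)} \right)}} = \frac{1}{\left(-690 - -16951 - 23 \left(-67\right)^{2}\right) + \left(1 + 2 \left(-2\right)\right)} = \frac{1}{\left(-690 + 16951 - 103247\right) + \left(1 - 4\right)} = \frac{1}{\left(-690 + 16951 - 103247\right) - 3} = \frac{1}{-86986 - 3} = \frac{1}{-86989} = - \frac{1}{86989}$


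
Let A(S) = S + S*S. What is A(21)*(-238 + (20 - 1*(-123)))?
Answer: -43890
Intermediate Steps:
A(S) = S + S²
A(21)*(-238 + (20 - 1*(-123))) = (21*(1 + 21))*(-238 + (20 - 1*(-123))) = (21*22)*(-238 + (20 + 123)) = 462*(-238 + 143) = 462*(-95) = -43890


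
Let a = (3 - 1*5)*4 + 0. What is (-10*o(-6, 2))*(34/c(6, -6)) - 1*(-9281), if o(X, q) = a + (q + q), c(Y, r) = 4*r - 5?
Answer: 267789/29 ≈ 9234.1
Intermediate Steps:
c(Y, r) = -5 + 4*r
a = -8 (a = (3 - 5)*4 + 0 = -2*4 + 0 = -8 + 0 = -8)
o(X, q) = -8 + 2*q (o(X, q) = -8 + (q + q) = -8 + 2*q)
(-10*o(-6, 2))*(34/c(6, -6)) - 1*(-9281) = (-10*(-8 + 2*2))*(34/(-5 + 4*(-6))) - 1*(-9281) = (-10*(-8 + 4))*(34/(-5 - 24)) + 9281 = (-10*(-4))*(34/(-29)) + 9281 = 40*(34*(-1/29)) + 9281 = 40*(-34/29) + 9281 = -1360/29 + 9281 = 267789/29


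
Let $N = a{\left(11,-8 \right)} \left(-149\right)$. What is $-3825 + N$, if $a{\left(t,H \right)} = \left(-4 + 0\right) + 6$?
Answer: $-4123$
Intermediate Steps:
$a{\left(t,H \right)} = 2$ ($a{\left(t,H \right)} = -4 + 6 = 2$)
$N = -298$ ($N = 2 \left(-149\right) = -298$)
$-3825 + N = -3825 - 298 = -4123$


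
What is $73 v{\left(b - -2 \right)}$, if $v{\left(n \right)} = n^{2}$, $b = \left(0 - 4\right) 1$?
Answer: $292$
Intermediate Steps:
$b = -4$ ($b = \left(-4\right) 1 = -4$)
$73 v{\left(b - -2 \right)} = 73 \left(-4 - -2\right)^{2} = 73 \left(-4 + 2\right)^{2} = 73 \left(-2\right)^{2} = 73 \cdot 4 = 292$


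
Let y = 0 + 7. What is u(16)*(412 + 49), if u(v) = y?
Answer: 3227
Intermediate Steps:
y = 7
u(v) = 7
u(16)*(412 + 49) = 7*(412 + 49) = 7*461 = 3227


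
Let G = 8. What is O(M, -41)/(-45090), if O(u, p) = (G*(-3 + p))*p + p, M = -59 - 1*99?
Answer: -533/1670 ≈ -0.31916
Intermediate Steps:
M = -158 (M = -59 - 99 = -158)
O(u, p) = p + p*(-24 + 8*p) (O(u, p) = (8*(-3 + p))*p + p = (-24 + 8*p)*p + p = p*(-24 + 8*p) + p = p + p*(-24 + 8*p))
O(M, -41)/(-45090) = -41*(-23 + 8*(-41))/(-45090) = -41*(-23 - 328)*(-1/45090) = -41*(-351)*(-1/45090) = 14391*(-1/45090) = -533/1670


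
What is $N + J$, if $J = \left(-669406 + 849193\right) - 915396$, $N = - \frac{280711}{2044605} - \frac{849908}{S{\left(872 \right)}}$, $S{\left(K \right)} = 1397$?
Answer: $- \frac{2102867804004272}{2856313185} \approx -7.3622 \cdot 10^{5}$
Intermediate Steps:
$N = - \frac{1738118299607}{2856313185}$ ($N = - \frac{280711}{2044605} - \frac{849908}{1397} = - \frac{1738118299607}{2856313185} \approx -608.52$)
$J = -735609$ ($J = 179787 - 915396 = -735609$)
$N + J = - \frac{1738118299607}{2856313185} - 735609 = - \frac{2102867804004272}{2856313185}$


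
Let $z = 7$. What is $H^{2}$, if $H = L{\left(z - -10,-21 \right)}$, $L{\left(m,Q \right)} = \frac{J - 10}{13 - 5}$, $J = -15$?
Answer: $\frac{625}{64} \approx 9.7656$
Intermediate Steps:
$L{\left(m,Q \right)} = - \frac{25}{8}$ ($L{\left(m,Q \right)} = \frac{-15 - 10}{13 - 5} = - \frac{25}{8}$)
$H = - \frac{25}{8} \approx -3.125$
$H^{2} = \left(- \frac{25}{8}\right)^{2} = \frac{625}{64}$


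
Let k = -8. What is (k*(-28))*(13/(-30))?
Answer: -1456/15 ≈ -97.067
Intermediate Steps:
(k*(-28))*(13/(-30)) = (-8*(-28))*(13/(-30)) = 224*(13*(-1/30)) = 224*(-13/30) = -1456/15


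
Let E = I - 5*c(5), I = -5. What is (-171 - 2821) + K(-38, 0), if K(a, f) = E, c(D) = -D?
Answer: -2972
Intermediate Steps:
E = 20 (E = -5 - (-5)*5 = -5 - 5*(-5) = -5 + 25 = 20)
K(a, f) = 20
(-171 - 2821) + K(-38, 0) = (-171 - 2821) + 20 = -2992 + 20 = -2972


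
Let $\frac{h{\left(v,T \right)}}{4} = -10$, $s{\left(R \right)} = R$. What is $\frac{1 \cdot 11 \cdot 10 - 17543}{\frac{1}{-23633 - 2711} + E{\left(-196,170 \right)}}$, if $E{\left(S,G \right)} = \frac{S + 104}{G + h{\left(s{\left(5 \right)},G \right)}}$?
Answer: $\frac{9950523960}{403963} \approx 24632.0$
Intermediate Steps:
$h{\left(v,T \right)} = -40$ ($h{\left(v,T \right)} = 4 \left(-10\right) = -40$)
$E{\left(S,G \right)} = \frac{104 + S}{-40 + G}$ ($E{\left(S,G \right)} = \frac{S + 104}{G - 40} = \frac{104 + S}{-40 + G}$)
$\frac{1 \cdot 11 \cdot 10 - 17543}{\frac{1}{-23633 - 2711} + E{\left(-196,170 \right)}} = \frac{1 \cdot 11 \cdot 10 - 17543}{\frac{1}{-23633 - 2711} + \frac{104 - 196}{-40 + 170}} = \frac{11 \cdot 10 - 17543}{\frac{1}{-26344} + \frac{1}{130} \left(-92\right)} = \frac{110 - 17543}{- \frac{1}{26344} + \frac{1}{130} \left(-92\right)} = - \frac{17433}{- \frac{1}{26344} - \frac{46}{65}} = - \frac{17433}{- \frac{1211889}{1712360}} = \left(-17433\right) \left(- \frac{1712360}{1211889}\right) = \frac{9950523960}{403963}$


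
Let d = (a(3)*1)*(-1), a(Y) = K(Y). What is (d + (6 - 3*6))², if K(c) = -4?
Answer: 64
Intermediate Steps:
a(Y) = -4
d = 4 (d = -4*1*(-1) = -4*(-1) = 4)
(d + (6 - 3*6))² = (4 + (6 - 3*6))² = (4 + (6 - 18))² = (4 - 12)² = (-8)² = 64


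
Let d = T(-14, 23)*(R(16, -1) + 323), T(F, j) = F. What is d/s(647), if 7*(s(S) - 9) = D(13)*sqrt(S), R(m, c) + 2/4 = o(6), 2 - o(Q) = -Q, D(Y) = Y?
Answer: 2040507/105374 - 421057*sqrt(647)/105374 ≈ -82.274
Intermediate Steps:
o(Q) = 2 + Q (o(Q) = 2 - (-1)*Q = 2 + Q)
R(m, c) = 15/2 (R(m, c) = -1/2 + (2 + 6) = -1/2 + 8 = 15/2)
s(S) = 9 + 13*sqrt(S)/7 (s(S) = 9 + (13*sqrt(S))/7 = 9 + 13*sqrt(S)/7)
d = -4627 (d = -14*(15/2 + 323) = -14*661/2 = -4627)
d/s(647) = -4627/(9 + 13*sqrt(647)/7)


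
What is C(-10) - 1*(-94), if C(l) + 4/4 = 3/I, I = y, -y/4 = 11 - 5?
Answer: 743/8 ≈ 92.875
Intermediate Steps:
y = -24 (y = -4*(11 - 5) = -4*6 = -24)
I = -24
C(l) = -9/8 (C(l) = -1 + 3/(-24) = -1 + 3*(-1/24) = -1 - 1/8 = -9/8)
C(-10) - 1*(-94) = -9/8 - 1*(-94) = -9/8 + 94 = 743/8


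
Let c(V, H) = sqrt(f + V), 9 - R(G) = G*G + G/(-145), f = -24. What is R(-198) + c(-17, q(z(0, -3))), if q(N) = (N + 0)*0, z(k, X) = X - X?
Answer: -5683473/145 + I*sqrt(41) ≈ -39196.0 + 6.4031*I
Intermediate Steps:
z(k, X) = 0
q(N) = 0 (q(N) = N*0 = 0)
R(G) = 9 - G**2 + G/145 (R(G) = 9 - (G*G + G/(-145)) = 9 - (G**2 + G*(-1/145)) = 9 - (G**2 - G/145) = 9 + (-G**2 + G/145) = 9 - G**2 + G/145)
c(V, H) = sqrt(-24 + V)
R(-198) + c(-17, q(z(0, -3))) = (9 - 1*(-198)**2 + (1/145)*(-198)) + sqrt(-24 - 17) = (9 - 1*39204 - 198/145) + sqrt(-41) = (9 - 39204 - 198/145) + I*sqrt(41) = -5683473/145 + I*sqrt(41)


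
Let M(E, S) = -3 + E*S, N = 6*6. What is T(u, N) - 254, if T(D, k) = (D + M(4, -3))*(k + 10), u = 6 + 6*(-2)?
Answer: -1220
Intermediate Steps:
u = -6 (u = 6 - 12 = -6)
N = 36
T(D, k) = (-15 + D)*(10 + k) (T(D, k) = (D + (-3 + 4*(-3)))*(k + 10) = (D + (-3 - 12))*(10 + k) = (D - 15)*(10 + k) = (-15 + D)*(10 + k))
T(u, N) - 254 = (-150 - 15*36 + 10*(-6) - 6*36) - 254 = (-150 - 540 - 60 - 216) - 254 = -966 - 254 = -1220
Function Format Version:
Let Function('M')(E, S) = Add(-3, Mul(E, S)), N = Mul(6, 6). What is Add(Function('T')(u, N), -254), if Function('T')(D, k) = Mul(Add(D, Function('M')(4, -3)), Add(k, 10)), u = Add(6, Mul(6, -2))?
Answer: -1220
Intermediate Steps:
u = -6 (u = Add(6, -12) = -6)
N = 36
Function('T')(D, k) = Mul(Add(-15, D), Add(10, k)) (Function('T')(D, k) = Mul(Add(D, Add(-3, Mul(4, -3))), Add(k, 10)) = Mul(Add(D, Add(-3, -12)), Add(10, k)) = Mul(Add(D, -15), Add(10, k)) = Mul(Add(-15, D), Add(10, k)))
Add(Function('T')(u, N), -254) = Add(Add(-150, Mul(-15, 36), Mul(10, -6), Mul(-6, 36)), -254) = Add(Add(-150, -540, -60, -216), -254) = Add(-966, -254) = -1220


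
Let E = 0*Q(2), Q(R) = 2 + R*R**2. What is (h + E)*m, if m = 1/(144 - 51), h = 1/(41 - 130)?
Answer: -1/8277 ≈ -0.00012082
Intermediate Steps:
Q(R) = 2 + R**3
h = -1/89 (h = 1/(-89) = -1/89 ≈ -0.011236)
m = 1/93 ≈ 0.010753
E = 0 (E = 0*(2 + 2**3) = 0*(2 + 8) = 0*10 = 0)
(h + E)*m = (-1/89 + 0)*(1/93) = -1/89*1/93 = -1/8277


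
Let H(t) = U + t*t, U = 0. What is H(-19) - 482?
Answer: -121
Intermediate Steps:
H(t) = t**2 (H(t) = 0 + t*t = 0 + t**2 = t**2)
H(-19) - 482 = (-19)**2 - 482 = 361 - 482 = -121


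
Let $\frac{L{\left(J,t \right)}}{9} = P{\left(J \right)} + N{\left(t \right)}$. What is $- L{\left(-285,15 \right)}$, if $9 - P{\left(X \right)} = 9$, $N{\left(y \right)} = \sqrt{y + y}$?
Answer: $- 9 \sqrt{30} \approx -49.295$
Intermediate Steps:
$N{\left(y \right)} = \sqrt{2} \sqrt{y}$ ($N{\left(y \right)} = \sqrt{2 y} = \sqrt{2} \sqrt{y}$)
$P{\left(X \right)} = 0$ ($P{\left(X \right)} = 9 - 9 = 0$)
$L{\left(J,t \right)} = 9 \sqrt{2} \sqrt{t}$ ($L{\left(J,t \right)} = 9 \left(0 + \sqrt{2} \sqrt{t}\right) = 9 \sqrt{2} \sqrt{t}$)
$- L{\left(-285,15 \right)} = - 9 \sqrt{2} \sqrt{15} = - 9 \sqrt{30}$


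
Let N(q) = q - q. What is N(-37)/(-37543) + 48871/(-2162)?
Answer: -48871/2162 ≈ -22.605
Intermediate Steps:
N(q) = 0
N(-37)/(-37543) + 48871/(-2162) = 0/(-37543) + 48871/(-2162) = 0*(-1/37543) + 48871*(-1/2162) = 0 - 48871/2162 = -48871/2162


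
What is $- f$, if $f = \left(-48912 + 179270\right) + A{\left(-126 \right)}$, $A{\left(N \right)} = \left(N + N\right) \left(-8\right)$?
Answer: $-132374$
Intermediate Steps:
$A{\left(N \right)} = - 16 N$ ($A{\left(N \right)} = 2 N \left(-8\right) = - 16 N$)
$f = 132374$ ($f = \left(-48912 + 179270\right) - -2016 = 130358 + 2016 = 132374$)
$- f = \left(-1\right) 132374 = -132374$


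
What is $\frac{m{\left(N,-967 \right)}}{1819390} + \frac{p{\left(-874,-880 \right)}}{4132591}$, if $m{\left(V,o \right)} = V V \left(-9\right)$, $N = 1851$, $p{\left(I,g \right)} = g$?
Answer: $- \frac{127433387814319}{7518794739490} \approx -16.949$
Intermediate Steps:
$m{\left(V,o \right)} = - 9 V^{2}$ ($m{\left(V,o \right)} = V^{2} \left(-9\right) = - 9 V^{2}$)
$\frac{m{\left(N,-967 \right)}}{1819390} + \frac{p{\left(-874,-880 \right)}}{4132591} = \frac{\left(-9\right) 1851^{2}}{1819390} - \frac{880}{4132591} = \left(-9\right) 3426201 \cdot \frac{1}{1819390} - \frac{880}{4132591} = \left(-30835809\right) \frac{1}{1819390} - \frac{880}{4132591} = - \frac{30835809}{1819390} - \frac{880}{4132591} = - \frac{127433387814319}{7518794739490}$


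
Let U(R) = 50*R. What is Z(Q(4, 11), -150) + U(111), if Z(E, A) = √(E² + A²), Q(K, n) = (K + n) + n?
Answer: 5550 + 2*√5794 ≈ 5702.2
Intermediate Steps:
Q(K, n) = K + 2*n
Z(E, A) = √(A² + E²)
Z(Q(4, 11), -150) + U(111) = √((-150)² + (4 + 2*11)²) + 50*111 = √(22500 + (4 + 22)²) + 5550 = √(22500 + 26²) + 5550 = √(22500 + 676) + 5550 = √23176 + 5550 = 2*√5794 + 5550 = 5550 + 2*√5794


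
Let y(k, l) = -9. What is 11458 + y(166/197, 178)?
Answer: 11449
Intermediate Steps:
11458 + y(166/197, 178) = 11458 - 9 = 11449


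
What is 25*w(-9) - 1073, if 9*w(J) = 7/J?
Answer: -87088/81 ≈ -1075.2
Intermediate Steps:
w(J) = 7/(9*J) (w(J) = (7/J)/9 = 7/(9*J))
25*w(-9) - 1073 = 25*((7/9)/(-9)) - 1073 = 25*((7/9)*(-⅑)) - 1073 = 25*(-7/81) - 1073 = -175/81 - 1073 = -87088/81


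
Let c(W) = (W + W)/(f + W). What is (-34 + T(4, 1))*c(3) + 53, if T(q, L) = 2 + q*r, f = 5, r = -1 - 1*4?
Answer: 14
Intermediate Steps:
r = -5 (r = -1 - 4 = -5)
T(q, L) = 2 - 5*q (T(q, L) = 2 + q*(-5) = 2 - 5*q)
c(W) = 2*W/(5 + W) (c(W) = (W + W)/(5 + W) = (2*W)/(5 + W) = 2*W/(5 + W))
(-34 + T(4, 1))*c(3) + 53 = (-34 + (2 - 5*4))*(2*3/(5 + 3)) + 53 = (-34 + (2 - 20))*(2*3/8) + 53 = (-34 - 18)*(2*3*(⅛)) + 53 = -52*¾ + 53 = -39 + 53 = 14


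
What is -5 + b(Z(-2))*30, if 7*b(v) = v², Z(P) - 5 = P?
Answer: 235/7 ≈ 33.571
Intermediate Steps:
Z(P) = 5 + P
b(v) = v²/7
-5 + b(Z(-2))*30 = -5 + ((5 - 2)²/7)*30 = -5 + ((⅐)*3²)*30 = -5 + ((⅐)*9)*30 = -5 + (9/7)*30 = -5 + 270/7 = 235/7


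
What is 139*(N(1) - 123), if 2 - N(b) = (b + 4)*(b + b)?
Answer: -18209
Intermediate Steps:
N(b) = 2 - 2*b*(4 + b) (N(b) = 2 - (b + 4)*(b + b) = 2 - (4 + b)*2*b = 2 - 2*b*(4 + b))
139*(N(1) - 123) = 139*((2 - 8*1 - 2*1**2) - 123) = 139*((2 - 8 - 2*1) - 123) = 139*((2 - 8 - 2) - 123) = 139*(-8 - 123) = 139*(-131) = -18209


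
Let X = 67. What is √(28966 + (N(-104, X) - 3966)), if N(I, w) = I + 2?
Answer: √24898 ≈ 157.79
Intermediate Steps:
N(I, w) = 2 + I
√(28966 + (N(-104, X) - 3966)) = √(28966 + ((2 - 104) - 3966)) = √(28966 + (-102 - 3966)) = √(28966 - 4068) = √24898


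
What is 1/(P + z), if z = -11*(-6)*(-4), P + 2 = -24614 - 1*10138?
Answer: -1/35018 ≈ -2.8557e-5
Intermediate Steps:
P = -34754 (P = -2 + (-24614 - 1*10138) = -2 + (-24614 - 10138) = -2 - 34752 = -34754)
z = -264 (z = 66*(-4) = -264)
1/(P + z) = 1/(-34754 - 264) = 1/(-35018) = -1/35018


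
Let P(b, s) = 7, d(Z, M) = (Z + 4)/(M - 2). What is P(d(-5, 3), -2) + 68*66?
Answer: 4495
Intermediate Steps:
d(Z, M) = (4 + Z)/(-2 + M)
P(d(-5, 3), -2) + 68*66 = 7 + 68*66 = 7 + 4488 = 4495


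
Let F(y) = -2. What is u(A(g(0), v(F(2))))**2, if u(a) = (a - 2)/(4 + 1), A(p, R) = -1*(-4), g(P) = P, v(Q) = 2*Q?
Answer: 4/25 ≈ 0.16000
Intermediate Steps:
A(p, R) = 4
u(a) = -2/5 + a/5 (u(a) = (-2 + a)/5 = (-2 + a)*(1/5) = -2/5 + a/5)
u(A(g(0), v(F(2))))**2 = (-2/5 + (1/5)*4)**2 = (-2/5 + 4/5)**2 = (2/5)**2 = 4/25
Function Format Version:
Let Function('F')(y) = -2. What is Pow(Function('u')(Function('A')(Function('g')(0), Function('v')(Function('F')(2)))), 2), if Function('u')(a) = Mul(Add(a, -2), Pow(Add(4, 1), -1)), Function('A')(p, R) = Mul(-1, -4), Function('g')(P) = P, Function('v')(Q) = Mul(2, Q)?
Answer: Rational(4, 25) ≈ 0.16000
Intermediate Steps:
Function('A')(p, R) = 4
Function('u')(a) = Add(Rational(-2, 5), Mul(Rational(1, 5), a)) (Function('u')(a) = Mul(Add(-2, a), Pow(5, -1)) = Mul(Add(-2, a), Rational(1, 5)) = Add(Rational(-2, 5), Mul(Rational(1, 5), a)))
Pow(Function('u')(Function('A')(Function('g')(0), Function('v')(Function('F')(2)))), 2) = Pow(Add(Rational(-2, 5), Mul(Rational(1, 5), 4)), 2) = Pow(Add(Rational(-2, 5), Rational(4, 5)), 2) = Pow(Rational(2, 5), 2) = Rational(4, 25)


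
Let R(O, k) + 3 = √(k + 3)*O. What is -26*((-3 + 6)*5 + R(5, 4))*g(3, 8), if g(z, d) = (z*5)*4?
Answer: -18720 - 7800*√7 ≈ -39357.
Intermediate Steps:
g(z, d) = 20*z (g(z, d) = (5*z)*4 = 20*z)
R(O, k) = -3 + O*√(3 + k) (R(O, k) = -3 + √(k + 3)*O = -3 + √(3 + k)*O = -3 + O*√(3 + k))
-26*((-3 + 6)*5 + R(5, 4))*g(3, 8) = -26*((-3 + 6)*5 + (-3 + 5*√(3 + 4)))*20*3 = -26*(3*5 + (-3 + 5*√7))*60 = -26*(15 + (-3 + 5*√7))*60 = -26*(12 + 5*√7)*60 = -26*(720 + 300*√7) = -18720 - 7800*√7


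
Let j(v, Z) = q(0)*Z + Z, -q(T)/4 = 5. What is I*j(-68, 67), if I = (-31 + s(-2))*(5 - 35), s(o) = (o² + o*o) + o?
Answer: -954750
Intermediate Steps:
q(T) = -20 (q(T) = -4*5 = -20)
s(o) = o + 2*o² (s(o) = (o² + o²) + o = 2*o² + o = o + 2*o²)
j(v, Z) = -19*Z (j(v, Z) = -20*Z + Z = -19*Z)
I = 750 (I = (-31 - 2*(1 + 2*(-2)))*(5 - 35) = (-31 - 2*(1 - 4))*(-30) = (-31 - 2*(-3))*(-30) = (-31 + 6)*(-30) = -25*(-30) = 750)
I*j(-68, 67) = 750*(-19*67) = 750*(-1273) = -954750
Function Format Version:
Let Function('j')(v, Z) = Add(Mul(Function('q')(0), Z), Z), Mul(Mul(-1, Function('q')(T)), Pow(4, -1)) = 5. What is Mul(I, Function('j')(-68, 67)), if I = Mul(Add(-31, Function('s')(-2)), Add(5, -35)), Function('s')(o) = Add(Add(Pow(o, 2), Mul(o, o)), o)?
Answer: -954750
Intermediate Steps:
Function('q')(T) = -20 (Function('q')(T) = Mul(-4, 5) = -20)
Function('s')(o) = Add(o, Mul(2, Pow(o, 2))) (Function('s')(o) = Add(Add(Pow(o, 2), Pow(o, 2)), o) = Add(Mul(2, Pow(o, 2)), o) = Add(o, Mul(2, Pow(o, 2))))
Function('j')(v, Z) = Mul(-19, Z) (Function('j')(v, Z) = Add(Mul(-20, Z), Z) = Mul(-19, Z))
I = 750 (I = Mul(Add(-31, Mul(-2, Add(1, Mul(2, -2)))), Add(5, -35)) = Mul(Add(-31, Mul(-2, Add(1, -4))), -30) = Mul(Add(-31, Mul(-2, -3)), -30) = Mul(Add(-31, 6), -30) = Mul(-25, -30) = 750)
Mul(I, Function('j')(-68, 67)) = Mul(750, Mul(-19, 67)) = Mul(750, -1273) = -954750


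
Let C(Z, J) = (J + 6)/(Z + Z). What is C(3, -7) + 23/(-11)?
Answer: -149/66 ≈ -2.2576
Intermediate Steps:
C(Z, J) = (6 + J)/(2*Z) (C(Z, J) = (6 + J)/((2*Z)) = (6 + J)*(1/(2*Z)) = (6 + J)/(2*Z))
C(3, -7) + 23/(-11) = (½)*(6 - 7)/3 + 23/(-11) = (½)*(⅓)*(-1) + 23*(-1/11) = -⅙ - 23/11 = -149/66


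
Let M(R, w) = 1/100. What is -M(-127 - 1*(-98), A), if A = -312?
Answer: -1/100 ≈ -0.010000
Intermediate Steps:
M(R, w) = 1/100
-M(-127 - 1*(-98), A) = -1*1/100 = -1/100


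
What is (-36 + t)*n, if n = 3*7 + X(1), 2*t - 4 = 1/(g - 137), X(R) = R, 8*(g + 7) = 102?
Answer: -392744/525 ≈ -748.08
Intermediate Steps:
g = 23/4 (g = -7 + (⅛)*102 = -7 + 51/4 = 23/4 ≈ 5.7500)
t = 1048/525 (t = 2 + 1/(2*(23/4 - 137)) = 2 + 1/(2*(-525/4)) = 2 + (½)*(-4/525) = 2 - 2/525 = 1048/525 ≈ 1.9962)
n = 22 (n = 3*7 + 1 = 21 + 1 = 22)
(-36 + t)*n = (-36 + 1048/525)*22 = -17852/525*22 = -392744/525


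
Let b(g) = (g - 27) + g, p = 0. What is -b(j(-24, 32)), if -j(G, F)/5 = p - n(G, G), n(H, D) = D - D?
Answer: 27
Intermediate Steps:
n(H, D) = 0
j(G, F) = 0 (j(G, F) = -5*(0 - 1*0) = -5*(0 + 0) = -5*0 = 0)
b(g) = -27 + 2*g (b(g) = (-27 + g) + g = -27 + 2*g)
-b(j(-24, 32)) = -(-27 + 2*0) = -(-27 + 0) = -1*(-27) = 27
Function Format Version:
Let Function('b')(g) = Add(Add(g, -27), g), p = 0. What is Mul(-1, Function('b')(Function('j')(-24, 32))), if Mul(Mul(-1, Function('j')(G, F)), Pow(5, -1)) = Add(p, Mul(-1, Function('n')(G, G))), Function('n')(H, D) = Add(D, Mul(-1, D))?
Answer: 27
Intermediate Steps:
Function('n')(H, D) = 0
Function('j')(G, F) = 0 (Function('j')(G, F) = Mul(-5, Add(0, Mul(-1, 0))) = Mul(-5, Add(0, 0)) = Mul(-5, 0) = 0)
Function('b')(g) = Add(-27, Mul(2, g)) (Function('b')(g) = Add(Add(-27, g), g) = Add(-27, Mul(2, g)))
Mul(-1, Function('b')(Function('j')(-24, 32))) = Mul(-1, Add(-27, Mul(2, 0))) = Mul(-1, Add(-27, 0)) = Mul(-1, -27) = 27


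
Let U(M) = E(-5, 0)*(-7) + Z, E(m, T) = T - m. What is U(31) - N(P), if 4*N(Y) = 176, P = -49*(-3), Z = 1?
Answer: -78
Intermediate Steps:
P = 147
N(Y) = 44 (N(Y) = (¼)*176 = 44)
U(M) = -34 (U(M) = (0 - 1*(-5))*(-7) + 1 = (0 + 5)*(-7) + 1 = 5*(-7) + 1 = -35 + 1 = -34)
U(31) - N(P) = -34 - 1*44 = -34 - 44 = -78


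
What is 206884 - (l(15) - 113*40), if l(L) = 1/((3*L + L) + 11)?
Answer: 15009683/71 ≈ 2.1140e+5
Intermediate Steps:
l(L) = 1/(11 + 4*L) (l(L) = 1/(4*L + 11) = 1/(11 + 4*L))
206884 - (l(15) - 113*40) = 206884 - (1/(11 + 4*15) - 113*40) = 206884 - (1/(11 + 60) - 4520) = 206884 - (1/71 - 4520) = 206884 - 1*(-320919/71) = 206884 + 320919/71 = 15009683/71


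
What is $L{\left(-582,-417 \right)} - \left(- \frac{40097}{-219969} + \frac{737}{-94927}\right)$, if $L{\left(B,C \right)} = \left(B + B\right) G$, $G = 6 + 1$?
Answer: $- \frac{170142009869690}{20880997263} \approx -8148.2$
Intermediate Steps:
$G = 7$
$L{\left(B,C \right)} = 14 B$ ($L{\left(B,C \right)} = \left(B + B\right) 7 = 2 B 7 = 14 B$)
$L{\left(-582,-417 \right)} - \left(- \frac{40097}{-219969} + \frac{737}{-94927}\right) = 14 \left(-582\right) - \left(- \frac{40097}{-219969} + \frac{737}{-94927}\right) = -8148 - \left(\left(-40097\right) \left(- \frac{1}{219969}\right) + 737 \left(- \frac{1}{94927}\right)\right) = -8148 - \left(\frac{40097}{219969} - \frac{737}{94927}\right) = -8148 - \frac{3644170766}{20880997263} = - \frac{170142009869690}{20880997263}$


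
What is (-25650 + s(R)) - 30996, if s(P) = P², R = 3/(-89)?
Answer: -448692957/7921 ≈ -56646.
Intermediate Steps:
R = -3/89 (R = 3*(-1/89) = -3/89 ≈ -0.033708)
(-25650 + s(R)) - 30996 = (-25650 + (-3/89)²) - 30996 = (-25650 + 9/7921) - 30996 = -203173641/7921 - 30996 = -448692957/7921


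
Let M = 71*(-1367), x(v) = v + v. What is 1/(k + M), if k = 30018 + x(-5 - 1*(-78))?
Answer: -1/66893 ≈ -1.4949e-5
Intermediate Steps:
x(v) = 2*v
k = 30164 (k = 30018 + 2*(-5 - 1*(-78)) = 30018 + 2*(-5 + 78) = 30018 + 2*73 = 30018 + 146 = 30164)
M = -97057
1/(k + M) = 1/(30164 - 97057) = 1/(-66893) = -1/66893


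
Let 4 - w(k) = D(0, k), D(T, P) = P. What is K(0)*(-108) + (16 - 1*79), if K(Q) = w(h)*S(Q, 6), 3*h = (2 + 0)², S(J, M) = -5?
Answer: 1377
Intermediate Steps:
h = 4/3 (h = (2 + 0)²/3 = (⅓)*2² = (⅓)*4 = 4/3 ≈ 1.3333)
w(k) = 4 - k
K(Q) = -40/3 (K(Q) = (4 - 1*4/3)*(-5) = (4 - 4/3)*(-5) = (8/3)*(-5) = -40/3)
K(0)*(-108) + (16 - 1*79) = -40/3*(-108) + (16 - 1*79) = 1440 + (16 - 79) = 1440 - 63 = 1377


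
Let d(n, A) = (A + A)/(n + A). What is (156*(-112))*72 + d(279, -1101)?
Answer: -172343441/137 ≈ -1.2580e+6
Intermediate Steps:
d(n, A) = 2*A/(A + n) (d(n, A) = (2*A)/(A + n) = 2*A/(A + n))
(156*(-112))*72 + d(279, -1101) = (156*(-112))*72 + 2*(-1101)/(-1101 + 279) = -17472*72 + 2*(-1101)/(-822) = -1257984 + 2*(-1101)*(-1/822) = -1257984 + 367/137 = -172343441/137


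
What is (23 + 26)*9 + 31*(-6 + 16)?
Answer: 751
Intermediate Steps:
(23 + 26)*9 + 31*(-6 + 16) = 49*9 + 31*10 = 441 + 310 = 751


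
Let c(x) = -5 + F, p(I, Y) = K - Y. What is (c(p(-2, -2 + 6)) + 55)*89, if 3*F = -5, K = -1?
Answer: 12905/3 ≈ 4301.7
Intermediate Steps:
F = -5/3 (F = (1/3)*(-5) = -5/3 ≈ -1.6667)
p(I, Y) = -1 - Y
c(x) = -20/3 (c(x) = -5 - 5/3 = -20/3)
(c(p(-2, -2 + 6)) + 55)*89 = (-20/3 + 55)*89 = (145/3)*89 = 12905/3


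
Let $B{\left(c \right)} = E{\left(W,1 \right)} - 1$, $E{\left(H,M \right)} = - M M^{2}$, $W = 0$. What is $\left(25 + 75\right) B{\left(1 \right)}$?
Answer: $-200$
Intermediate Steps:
$E{\left(H,M \right)} = - M^{3}$
$B{\left(c \right)} = -2$ ($B{\left(c \right)} = - 1^{3} - 1 = \left(-1\right) 1 - 1 = -1 - 1 = -2$)
$\left(25 + 75\right) B{\left(1 \right)} = \left(25 + 75\right) \left(-2\right) = 100 \left(-2\right) = -200$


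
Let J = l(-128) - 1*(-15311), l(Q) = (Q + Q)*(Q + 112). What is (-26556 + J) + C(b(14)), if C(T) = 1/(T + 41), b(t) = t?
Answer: -393194/55 ≈ -7149.0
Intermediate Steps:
l(Q) = 2*Q*(112 + Q) (l(Q) = (2*Q)*(112 + Q) = 2*Q*(112 + Q))
C(T) = 1/(41 + T)
J = 19407 (J = 2*(-128)*(112 - 128) - 1*(-15311) = 2*(-128)*(-16) + 15311 = 4096 + 15311 = 19407)
(-26556 + J) + C(b(14)) = (-26556 + 19407) + 1/(41 + 14) = -7149 + 1/55 = -393194/55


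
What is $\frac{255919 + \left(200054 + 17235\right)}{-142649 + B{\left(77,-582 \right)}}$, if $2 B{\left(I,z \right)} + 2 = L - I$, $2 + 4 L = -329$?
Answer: $- \frac{1261888}{380613} \approx -3.3154$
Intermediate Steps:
$L = - \frac{331}{4}$ ($L = - \frac{1}{2} + \frac{1}{4} \left(-329\right) = - \frac{1}{2} - \frac{329}{4} = - \frac{331}{4} \approx -82.75$)
$B{\left(I,z \right)} = - \frac{339}{8} - \frac{I}{2}$ ($B{\left(I,z \right)} = -1 + \frac{- \frac{331}{4} - I}{2} = -1 - \left(\frac{331}{8} + \frac{I}{2}\right) = - \frac{339}{8} - \frac{I}{2}$)
$\frac{255919 + \left(200054 + 17235\right)}{-142649 + B{\left(77,-582 \right)}} = \frac{255919 + \left(200054 + 17235\right)}{-142649 - \frac{647}{8}} = \frac{255919 + 217289}{-142649 - \frac{647}{8}} = \frac{473208}{-142649 - \frac{647}{8}} = \frac{473208}{- \frac{1141839}{8}} = 473208 \left(- \frac{8}{1141839}\right) = - \frac{1261888}{380613}$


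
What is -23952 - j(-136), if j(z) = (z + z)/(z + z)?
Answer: -23953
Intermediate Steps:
j(z) = 1 (j(z) = (2*z)/((2*z)) = (2*z)*(1/(2*z)) = 1)
-23952 - j(-136) = -23952 - 1*1 = -23952 - 1 = -23953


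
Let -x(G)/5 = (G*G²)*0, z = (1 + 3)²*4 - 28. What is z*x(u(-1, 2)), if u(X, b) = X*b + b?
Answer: 0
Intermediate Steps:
z = 36 (z = 4²*4 - 28 = 16*4 - 28 = 64 - 28 = 36)
u(X, b) = b + X*b
x(G) = 0 (x(G) = -5*G*G²*0 = -5*G³*0 = -5*0 = 0)
z*x(u(-1, 2)) = 36*0 = 0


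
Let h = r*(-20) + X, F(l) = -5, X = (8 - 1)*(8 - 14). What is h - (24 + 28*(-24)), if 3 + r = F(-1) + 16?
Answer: 446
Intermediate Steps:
X = -42 (X = 7*(-6) = -42)
r = 8 (r = -3 + (-5 + 16) = -3 + 11 = 8)
h = -202 (h = 8*(-20) - 42 = -160 - 42 = -202)
h - (24 + 28*(-24)) = -202 - (24 + 28*(-24)) = -202 - (24 - 672) = -202 - 1*(-648) = -202 + 648 = 446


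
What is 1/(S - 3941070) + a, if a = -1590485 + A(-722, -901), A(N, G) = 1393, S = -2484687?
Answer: -10211119042645/6425757 ≈ -1.5891e+6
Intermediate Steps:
a = -1589092 (a = -1590485 + 1393 = -1589092)
1/(S - 3941070) + a = 1/(-2484687 - 3941070) - 1589092 = 1/(-6425757) - 1589092 = -1/6425757 - 1589092 = -10211119042645/6425757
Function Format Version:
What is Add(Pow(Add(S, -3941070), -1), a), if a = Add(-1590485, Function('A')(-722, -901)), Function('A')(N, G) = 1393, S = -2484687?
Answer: Rational(-10211119042645, 6425757) ≈ -1.5891e+6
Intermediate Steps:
a = -1589092 (a = Add(-1590485, 1393) = -1589092)
Add(Pow(Add(S, -3941070), -1), a) = Add(Pow(Add(-2484687, -3941070), -1), -1589092) = Add(Pow(-6425757, -1), -1589092) = Add(Rational(-1, 6425757), -1589092) = Rational(-10211119042645, 6425757)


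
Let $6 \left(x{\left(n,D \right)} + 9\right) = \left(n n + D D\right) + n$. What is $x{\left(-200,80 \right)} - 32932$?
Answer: $-25241$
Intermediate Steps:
$x{\left(n,D \right)} = -9 + \frac{n}{6} + \frac{D^{2}}{6} + \frac{n^{2}}{6}$ ($x{\left(n,D \right)} = -9 + \frac{\left(n n + D D\right) + n}{6} = -9 + \frac{\left(n^{2} + D^{2}\right) + n}{6} = -9 + \frac{\left(D^{2} + n^{2}\right) + n}{6} = -9 + \frac{n + D^{2} + n^{2}}{6} = -9 + \left(\frac{n}{6} + \frac{D^{2}}{6} + \frac{n^{2}}{6}\right) = -9 + \frac{n}{6} + \frac{D^{2}}{6} + \frac{n^{2}}{6}$)
$x{\left(-200,80 \right)} - 32932 = \left(-9 + \frac{1}{6} \left(-200\right) + \frac{80^{2}}{6} + \frac{\left(-200\right)^{2}}{6}\right) - 32932 = \left(-9 - \frac{100}{3} + \frac{1}{6} \cdot 6400 + \frac{1}{6} \cdot 40000\right) - 32932 = \left(-9 - \frac{100}{3} + \frac{3200}{3} + \frac{20000}{3}\right) - 32932 = 7691 - 32932 = -25241$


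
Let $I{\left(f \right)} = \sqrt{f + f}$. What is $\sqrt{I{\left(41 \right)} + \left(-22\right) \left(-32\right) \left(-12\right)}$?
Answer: $\sqrt{-8448 + \sqrt{82}} \approx 91.864 i$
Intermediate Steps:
$I{\left(f \right)} = \sqrt{2} \sqrt{f}$ ($I{\left(f \right)} = \sqrt{2 f} = \sqrt{2} \sqrt{f}$)
$\sqrt{I{\left(41 \right)} + \left(-22\right) \left(-32\right) \left(-12\right)} = \sqrt{\sqrt{2} \sqrt{41} + \left(-22\right) \left(-32\right) \left(-12\right)} = \sqrt{\sqrt{82} + 704 \left(-12\right)} = \sqrt{\sqrt{82} - 8448} = \sqrt{-8448 + \sqrt{82}}$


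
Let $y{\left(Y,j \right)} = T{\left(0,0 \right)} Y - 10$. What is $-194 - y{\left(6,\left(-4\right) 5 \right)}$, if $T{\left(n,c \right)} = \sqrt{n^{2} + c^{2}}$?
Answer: $-184$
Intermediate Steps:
$T{\left(n,c \right)} = \sqrt{c^{2} + n^{2}}$
$y{\left(Y,j \right)} = -10$ ($y{\left(Y,j \right)} = \sqrt{0^{2} + 0^{2}} Y - 10 = \sqrt{0 + 0} Y - 10 = \sqrt{0} Y - 10 = 0 Y - 10 = 0 - 10 = -10$)
$-194 - y{\left(6,\left(-4\right) 5 \right)} = -194 - -10 = -194 + 10 = -184$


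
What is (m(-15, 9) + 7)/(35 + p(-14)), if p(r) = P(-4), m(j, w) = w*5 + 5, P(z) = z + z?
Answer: 19/9 ≈ 2.1111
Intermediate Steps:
P(z) = 2*z
m(j, w) = 5 + 5*w (m(j, w) = 5*w + 5 = 5 + 5*w)
p(r) = -8 (p(r) = 2*(-4) = -8)
(m(-15, 9) + 7)/(35 + p(-14)) = ((5 + 5*9) + 7)/(35 - 8) = ((5 + 45) + 7)/27 = (50 + 7)*(1/27) = 57*(1/27) = 19/9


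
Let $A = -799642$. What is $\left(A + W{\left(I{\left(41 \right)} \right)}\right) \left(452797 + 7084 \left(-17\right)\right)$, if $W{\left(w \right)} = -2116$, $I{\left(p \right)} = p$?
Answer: $-266479504702$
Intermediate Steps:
$\left(A + W{\left(I{\left(41 \right)} \right)}\right) \left(452797 + 7084 \left(-17\right)\right) = \left(-799642 - 2116\right) \left(452797 + 7084 \left(-17\right)\right) = - 801758 \left(452797 - 120428\right) = \left(-801758\right) 332369 = -266479504702$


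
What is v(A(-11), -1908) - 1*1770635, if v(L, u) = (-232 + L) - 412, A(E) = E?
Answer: -1771290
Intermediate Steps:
v(L, u) = -644 + L
v(A(-11), -1908) - 1*1770635 = (-644 - 11) - 1*1770635 = -655 - 1770635 = -1771290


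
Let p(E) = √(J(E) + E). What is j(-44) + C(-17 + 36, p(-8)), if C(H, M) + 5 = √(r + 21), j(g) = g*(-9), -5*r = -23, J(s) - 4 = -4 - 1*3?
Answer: 391 + 8*√10/5 ≈ 396.06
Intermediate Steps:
J(s) = -3 (J(s) = 4 + (-4 - 1*3) = 4 + (-4 - 3) = 4 - 7 = -3)
r = 23/5 (r = -⅕*(-23) = 23/5 ≈ 4.6000)
p(E) = √(-3 + E)
j(g) = -9*g
C(H, M) = -5 + 8*√10/5 (C(H, M) = -5 + √(23/5 + 21) = -5 + √(128/5) = -5 + 8*√10/5)
j(-44) + C(-17 + 36, p(-8)) = -9*(-44) + (-5 + 8*√10/5) = 396 + (-5 + 8*√10/5) = 391 + 8*√10/5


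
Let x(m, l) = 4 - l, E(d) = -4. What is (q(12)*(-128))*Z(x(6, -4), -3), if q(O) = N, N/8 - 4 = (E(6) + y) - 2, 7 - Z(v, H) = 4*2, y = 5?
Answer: 3072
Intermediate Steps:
Z(v, H) = -1 (Z(v, H) = 7 - 4*2 = 7 - 1*8 = 7 - 8 = -1)
N = 24 (N = 32 + 8*((-4 + 5) - 2) = 32 + 8*(1 - 2) = 32 + 8*(-1) = 32 - 8 = 24)
q(O) = 24
(q(12)*(-128))*Z(x(6, -4), -3) = (24*(-128))*(-1) = -3072*(-1) = 3072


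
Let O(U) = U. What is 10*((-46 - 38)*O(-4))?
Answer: 3360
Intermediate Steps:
10*((-46 - 38)*O(-4)) = 10*((-46 - 38)*(-4)) = 10*(-84*(-4)) = 10*336 = 3360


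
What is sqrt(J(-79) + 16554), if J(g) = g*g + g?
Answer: 6*sqrt(631) ≈ 150.72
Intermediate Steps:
J(g) = g + g**2 (J(g) = g**2 + g = g + g**2)
sqrt(J(-79) + 16554) = sqrt(-79*(1 - 79) + 16554) = sqrt(-79*(-78) + 16554) = sqrt(6162 + 16554) = sqrt(22716) = 6*sqrt(631)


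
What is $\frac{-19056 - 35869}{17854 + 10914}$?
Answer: $- \frac{54925}{28768} \approx -1.9092$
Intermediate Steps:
$\frac{-19056 - 35869}{17854 + 10914} = - \frac{54925}{28768}$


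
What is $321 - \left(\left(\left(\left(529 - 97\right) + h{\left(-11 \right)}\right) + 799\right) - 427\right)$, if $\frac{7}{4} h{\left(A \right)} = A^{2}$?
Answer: $- \frac{3865}{7} \approx -552.14$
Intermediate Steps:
$h{\left(A \right)} = \frac{4 A^{2}}{7}$
$321 - \left(\left(\left(\left(529 - 97\right) + h{\left(-11 \right)}\right) + 799\right) - 427\right) = 321 - \left(\left(\left(\left(529 - 97\right) + \frac{4 \left(-11\right)^{2}}{7}\right) + 799\right) - 427\right) = 321 - \left(\left(\left(432 + \frac{4}{7} \cdot 121\right) + 799\right) - 427\right) = 321 - \left(\left(\left(432 + \frac{484}{7}\right) + 799\right) - 427\right) = 321 - \left(\left(\frac{3508}{7} + 799\right) - 427\right) = 321 - \left(\frac{9101}{7} - 427\right) = 321 - \frac{6112}{7} = - \frac{3865}{7}$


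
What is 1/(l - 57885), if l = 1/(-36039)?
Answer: -36039/2086117516 ≈ -1.7276e-5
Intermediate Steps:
l = -1/36039 ≈ -2.7748e-5
1/(l - 57885) = 1/(-1/36039 - 57885) = 1/(-2086117516/36039) = -36039/2086117516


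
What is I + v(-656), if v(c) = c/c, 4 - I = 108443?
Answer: -108438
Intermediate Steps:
I = -108439 (I = 4 - 1*108443 = 4 - 108443 = -108439)
v(c) = 1
I + v(-656) = -108439 + 1 = -108438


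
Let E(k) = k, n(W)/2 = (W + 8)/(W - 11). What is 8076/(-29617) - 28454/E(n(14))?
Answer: -1264260849/651574 ≈ -1940.3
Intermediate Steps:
n(W) = 2*(8 + W)/(-11 + W) (n(W) = 2*((W + 8)/(W - 11)) = 2*((8 + W)/(-11 + W)) = 2*(8 + W)/(-11 + W))
8076/(-29617) - 28454/E(n(14)) = 8076/(-29617) - 28454*(-11 + 14)/(2*(8 + 14)) = 8076*(-1/29617) - 28454/(2*22/3) = -8076/29617 - 28454/(2*(⅓)*22) = -8076/29617 - 28454/44/3 = -8076/29617 - 28454*3/44 = -8076/29617 - 42681/22 = -1264260849/651574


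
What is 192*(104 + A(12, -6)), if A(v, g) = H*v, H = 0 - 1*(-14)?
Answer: 52224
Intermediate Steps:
H = 14 (H = 0 + 14 = 14)
A(v, g) = 14*v
192*(104 + A(12, -6)) = 192*(104 + 14*12) = 192*(104 + 168) = 192*272 = 52224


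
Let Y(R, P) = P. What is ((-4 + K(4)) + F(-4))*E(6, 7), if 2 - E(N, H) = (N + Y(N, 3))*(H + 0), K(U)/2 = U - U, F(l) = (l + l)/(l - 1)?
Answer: 732/5 ≈ 146.40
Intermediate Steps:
F(l) = 2*l/(-1 + l) (F(l) = (2*l)/(-1 + l) = 2*l/(-1 + l))
K(U) = 0 (K(U) = 2*(U - U) = 2*0 = 0)
E(N, H) = 2 - H*(3 + N) (E(N, H) = 2 - (N + 3)*(H + 0) = 2 - (3 + N)*H = 2 - H*(3 + N))
((-4 + K(4)) + F(-4))*E(6, 7) = ((-4 + 0) + 2*(-4)/(-1 - 4))*(2 - 3*7 - 1*7*6) = (-4 + 2*(-4)/(-5))*(2 - 21 - 42) = (-4 + 2*(-4)*(-1/5))*(-61) = (-4 + 8/5)*(-61) = -12/5*(-61) = 732/5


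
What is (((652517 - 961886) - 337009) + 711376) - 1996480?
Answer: -1931482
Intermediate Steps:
(((652517 - 961886) - 337009) + 711376) - 1996480 = ((-309369 - 337009) + 711376) - 1996480 = (-646378 + 711376) - 1996480 = 64998 - 1996480 = -1931482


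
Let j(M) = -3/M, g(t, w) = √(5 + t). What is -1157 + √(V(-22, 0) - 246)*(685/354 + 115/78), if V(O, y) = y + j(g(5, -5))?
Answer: -1157 + 523*I*√(24600 + 30*√10)/1534 ≈ -1157.0 + 53.577*I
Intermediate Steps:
V(O, y) = y - 3*√10/10 (V(O, y) = y - 3/√(5 + 5) = y - 3*√10/10)
-1157 + √(V(-22, 0) - 246)*(685/354 + 115/78) = -1157 + √((0 - 3*√10/10) - 246)*(685/354 + 115/78) = -1157 + √(-3*√10/10 - 246)*(685*(1/354) + 115*(1/78)) = -1157 + √(-246 - 3*√10/10)*(685/354 + 115/78) = -1157 + √(-246 - 3*√10/10)*(2615/767) = -1157 + 2615*√(-246 - 3*√10/10)/767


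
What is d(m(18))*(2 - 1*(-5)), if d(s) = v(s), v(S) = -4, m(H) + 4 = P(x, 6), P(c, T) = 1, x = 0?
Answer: -28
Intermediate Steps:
m(H) = -3 (m(H) = -4 + 1 = -3)
d(s) = -4
d(m(18))*(2 - 1*(-5)) = -4*(2 - 1*(-5)) = -4*(2 + 5) = -4*7 = -28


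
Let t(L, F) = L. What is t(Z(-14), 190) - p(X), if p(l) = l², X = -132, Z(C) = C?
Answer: -17438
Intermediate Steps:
t(Z(-14), 190) - p(X) = -14 - 1*(-132)² = -14 - 1*17424 = -14 - 17424 = -17438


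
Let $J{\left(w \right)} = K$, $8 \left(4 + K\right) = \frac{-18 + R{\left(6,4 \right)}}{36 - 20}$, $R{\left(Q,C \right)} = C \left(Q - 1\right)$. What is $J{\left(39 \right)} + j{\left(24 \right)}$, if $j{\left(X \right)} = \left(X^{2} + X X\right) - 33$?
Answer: $\frac{71361}{64} \approx 1115.0$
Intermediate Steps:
$R{\left(Q,C \right)} = C \left(-1 + Q\right)$ ($R{\left(Q,C \right)} = C \left(Q - 1\right) = C \left(-1 + Q\right)$)
$j{\left(X \right)} = -33 + 2 X^{2}$ ($j{\left(X \right)} = \left(X^{2} + X^{2}\right) - 33 = 2 X^{2} - 33 = -33 + 2 X^{2}$)
$K = - \frac{255}{64}$ ($K = -4 + \frac{\left(-18 + 4 \left(-1 + 6\right)\right) \frac{1}{36 - 20}}{8} = -4 + \frac{\left(-18 + 4 \cdot 5\right) \frac{1}{16}}{8} = -4 + \frac{\left(-18 + 20\right) \frac{1}{16}}{8} = -4 + \frac{2 \cdot \frac{1}{16}}{8} = -4 + \frac{1}{8} \cdot \frac{1}{8} = -4 + \frac{1}{64} = - \frac{255}{64} \approx -3.9844$)
$J{\left(w \right)} = - \frac{255}{64}$
$J{\left(39 \right)} + j{\left(24 \right)} = - \frac{255}{64} - \left(33 - 2 \cdot 24^{2}\right) = - \frac{255}{64} + \left(-33 + 2 \cdot 576\right) = - \frac{255}{64} + \left(-33 + 1152\right) = - \frac{255}{64} + 1119 = \frac{71361}{64}$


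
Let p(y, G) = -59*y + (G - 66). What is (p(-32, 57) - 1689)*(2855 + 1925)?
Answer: 908200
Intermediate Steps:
p(y, G) = -66 + G - 59*y (p(y, G) = -59*y + (-66 + G) = -66 + G - 59*y)
(p(-32, 57) - 1689)*(2855 + 1925) = ((-66 + 57 - 59*(-32)) - 1689)*(2855 + 1925) = ((-66 + 57 + 1888) - 1689)*4780 = (1879 - 1689)*4780 = 190*4780 = 908200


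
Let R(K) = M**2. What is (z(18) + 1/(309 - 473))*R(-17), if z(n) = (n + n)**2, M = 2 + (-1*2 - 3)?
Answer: 1912887/164 ≈ 11664.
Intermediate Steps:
M = -3 (M = 2 + (-2 - 3) = 2 - 5 = -3)
R(K) = 9 (R(K) = (-3)**2 = 9)
z(n) = 4*n**2 (z(n) = (2*n)**2 = 4*n**2)
(z(18) + 1/(309 - 473))*R(-17) = (4*18**2 + 1/(309 - 473))*9 = (4*324 + 1/(-164))*9 = (1296 - 1/164)*9 = (212543/164)*9 = 1912887/164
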